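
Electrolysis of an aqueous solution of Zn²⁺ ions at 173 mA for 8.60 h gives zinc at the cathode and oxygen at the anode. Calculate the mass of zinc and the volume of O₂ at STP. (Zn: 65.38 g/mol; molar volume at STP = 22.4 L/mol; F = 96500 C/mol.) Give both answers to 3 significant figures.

1.81 g Zn; 0.311 L O₂

Q = 0.173 × 30960 = 5356 C; n(e⁻) = 5356 / 96500 = 0.05550 mol
Cathode: Zn²⁺ + 2e⁻ → Zn → n(Zn) = 0.05550/2 = 0.02775 mol → 1.81 g
Anode: 2H₂O → O₂ + 4H⁺ + 4e⁻ → n(O₂) = 0.05550/4 = 0.01388 mol → 0.311 L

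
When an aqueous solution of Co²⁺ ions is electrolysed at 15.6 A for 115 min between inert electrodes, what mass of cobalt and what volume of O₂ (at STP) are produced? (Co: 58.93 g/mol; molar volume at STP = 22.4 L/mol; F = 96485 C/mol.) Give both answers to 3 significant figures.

32.9 g Co; 6.25 L O₂

Q = 15.6 × 6900 = 1.076×10^5 C; n(e⁻) = 1.076×10^5 / 96485 = 1.115 mol
Cathode: Co²⁺ + 2e⁻ → Co → n(Co) = 1.115/2 = 0.5575 mol → 32.9 g
Anode: 2H₂O → O₂ + 4H⁺ + 4e⁻ → n(O₂) = 1.115/4 = 0.2788 mol → 6.25 L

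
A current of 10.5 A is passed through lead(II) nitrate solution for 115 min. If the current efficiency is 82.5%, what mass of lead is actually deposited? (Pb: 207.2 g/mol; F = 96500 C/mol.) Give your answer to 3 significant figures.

64.2 g

Q = 10.5 × 6900 = 72450 C
n(e⁻) = 72450 / 96500 = 0.7508 mol
Pb²⁺ + 2e⁻ → Pb, so theoretical m(Pb) = 0.3754 × 207.2 = 77.78 g
Actual mass = 82.5% × 77.78 = 64.2 g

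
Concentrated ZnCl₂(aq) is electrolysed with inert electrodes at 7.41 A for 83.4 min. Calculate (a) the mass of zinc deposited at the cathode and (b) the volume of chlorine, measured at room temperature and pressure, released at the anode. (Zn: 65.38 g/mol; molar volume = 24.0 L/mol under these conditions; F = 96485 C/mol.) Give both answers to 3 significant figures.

12.6 g Zn; 4.61 L Cl₂

Q = 7.41 × 5004 = 37080 C; n(e⁻) = 37080 / 96485 = 0.3843 mol
Cathode: Zn²⁺ + 2e⁻ → Zn → n(Zn) = 0.3843/2 = 0.1922 mol → 12.6 g
Anode: 2Cl⁻ → Cl₂ + 2e⁻ → n(Cl₂) = 0.3843/2 = 0.1922 mol → 4.61 L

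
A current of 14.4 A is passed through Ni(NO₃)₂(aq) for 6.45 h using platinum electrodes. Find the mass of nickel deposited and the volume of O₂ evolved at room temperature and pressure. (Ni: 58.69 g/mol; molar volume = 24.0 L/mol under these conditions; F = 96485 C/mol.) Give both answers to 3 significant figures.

Q = 14.4 × 23220 = 3.344×10^5 C; n(e⁻) = 3.344×10^5 / 96485 = 3.466 mol
Cathode: Ni²⁺ + 2e⁻ → Ni → n(Ni) = 3.466/2 = 1.733 mol → 102 g
Anode: 2H₂O → O₂ + 4H⁺ + 4e⁻ → n(O₂) = 3.466/4 = 0.8665 mol → 20.8 L

102 g Ni; 20.8 L O₂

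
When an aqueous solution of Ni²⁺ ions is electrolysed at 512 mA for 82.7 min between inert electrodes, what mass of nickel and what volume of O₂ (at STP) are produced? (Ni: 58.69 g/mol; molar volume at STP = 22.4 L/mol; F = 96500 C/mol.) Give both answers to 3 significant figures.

Q = 0.512 × 4962 = 2541 C; n(e⁻) = 2541 / 96500 = 0.02633 mol
Cathode: Ni²⁺ + 2e⁻ → Ni → n(Ni) = 0.02633/2 = 0.01317 mol → 0.773 g
Anode: 2H₂O → O₂ + 4H⁺ + 4e⁻ → n(O₂) = 0.02633/4 = 0.006583 mol → 0.147 L

0.773 g Ni; 0.147 L O₂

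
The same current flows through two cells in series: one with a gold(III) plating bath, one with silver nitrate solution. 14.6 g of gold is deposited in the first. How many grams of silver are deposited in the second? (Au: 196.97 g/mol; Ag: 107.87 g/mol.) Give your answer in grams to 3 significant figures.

n(Au) = 14.6 / 196.97 = 0.07412 mol
Au³⁺ + 3e⁻ → Au, so n(e⁻) = 3 × 0.07412 = 0.2224 mol
The cells are in series, so the same charge (and hence the same n(e⁻) = 0.2224 mol) passes through both.
Ag⁺ + e⁻ → Ag, so n(Ag) = 0.2224 mol
m(Ag) = 0.2224 × 107.87 = 24.0 g

24.0 g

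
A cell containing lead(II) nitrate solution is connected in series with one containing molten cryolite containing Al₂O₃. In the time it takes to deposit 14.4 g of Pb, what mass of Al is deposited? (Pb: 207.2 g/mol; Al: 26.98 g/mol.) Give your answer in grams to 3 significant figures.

1.25 g

n(Pb) = 14.4 / 207.2 = 0.06950 mol
Pb²⁺ + 2e⁻ → Pb, so n(e⁻) = 2 × 0.06950 = 0.1390 mol
In series, the same 0.1390 mol of electrons flows through the second cell.
Al³⁺ + 3e⁻ → Al, so n(Al) = 0.1390 / 3 = 0.04633 mol
m(Al) = 0.04633 × 26.98 = 1.25 g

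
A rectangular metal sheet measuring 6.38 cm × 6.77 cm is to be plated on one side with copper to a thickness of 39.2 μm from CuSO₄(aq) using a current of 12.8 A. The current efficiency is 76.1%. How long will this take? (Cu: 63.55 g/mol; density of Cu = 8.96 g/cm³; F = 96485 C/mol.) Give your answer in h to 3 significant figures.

0.131 h

Plated area = 6.38 × 6.77 = 43.19 cm²
Volume = 43.19 × 39.2×10⁻⁴ cm = 0.1693 cm³
m(Cu) = 0.1693 × 8.96 = 1.517 g
n(Cu) = 1.517 / 63.55 = 0.02387 mol; n(e⁻) = 2 × 0.02387 = 0.04774 mol
Q = 0.04774 × 96485 / 0.761 = 6053 C
t = 6053 / 12.8 = 472.9 s = 0.131 h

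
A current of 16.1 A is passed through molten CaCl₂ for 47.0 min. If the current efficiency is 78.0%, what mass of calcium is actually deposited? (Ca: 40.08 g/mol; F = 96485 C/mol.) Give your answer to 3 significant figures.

7.36 g

Q = 16.1 × 2820 = 45400 C
n(e⁻) = 45400 / 96485 = 0.4705 mol
Ca²⁺ + 2e⁻ → Ca, so theoretical m(Ca) = 0.2353 × 40.08 = 9.431 g
Actual mass = 78.0% × 9.431 = 7.36 g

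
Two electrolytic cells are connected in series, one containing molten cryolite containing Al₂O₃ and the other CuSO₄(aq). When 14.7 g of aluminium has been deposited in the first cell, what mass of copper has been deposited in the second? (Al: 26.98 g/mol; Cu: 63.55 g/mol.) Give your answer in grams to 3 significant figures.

n(Al) = 14.7 / 26.98 = 0.5448 mol
Al³⁺ + 3e⁻ → Al, so n(e⁻) = 3 × 0.5448 = 1.634 mol
Same current for the same time ⇒ same n(e⁻) = 1.634 mol in both cells.
Cu²⁺ + 2e⁻ → Cu, so n(Cu) = 1.634 / 2 = 0.8170 mol
m(Cu) = 0.8170 × 63.55 = 51.9 g

51.9 g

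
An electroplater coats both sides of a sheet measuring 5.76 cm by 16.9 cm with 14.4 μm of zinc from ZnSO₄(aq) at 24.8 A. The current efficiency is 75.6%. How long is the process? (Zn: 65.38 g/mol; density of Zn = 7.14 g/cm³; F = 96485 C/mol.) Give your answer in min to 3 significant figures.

Plated area = 2 × 5.76 × 16.9 = 194.7 cm²
Volume = 194.7 × 14.4×10⁻⁴ cm = 0.2804 cm³
m(Zn) = 0.2804 × 7.14 = 2.002 g
n(Zn) = 2.002 / 65.38 = 0.03062 mol; n(e⁻) = 2 × 0.03062 = 0.06124 mol
Q = 0.06124 × 96485 / 0.756 = 7816 C
t = 7816 / 24.8 = 315.2 s = 5.25 min

5.25 min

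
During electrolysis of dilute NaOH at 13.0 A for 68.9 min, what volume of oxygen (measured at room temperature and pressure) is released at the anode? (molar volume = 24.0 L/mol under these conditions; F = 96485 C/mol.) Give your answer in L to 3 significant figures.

3.34 L

Charge passed = 13.0 × 4134 = 53740 C
n(e⁻) = Q/F = 53740/96485 = 0.5570 mol
2H₂O → O₂ + 4H⁺ + 4e⁻, so n(O₂) = 0.5570 / 4 = 0.1393 mol
V = 0.1393 × 24.0 = 3.343 L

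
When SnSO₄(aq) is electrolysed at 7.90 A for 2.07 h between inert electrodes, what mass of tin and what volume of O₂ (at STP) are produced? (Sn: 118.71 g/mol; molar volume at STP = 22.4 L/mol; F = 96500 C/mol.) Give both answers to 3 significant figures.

36.2 g Sn; 3.42 L O₂

Q = 7.90 × 7452 = 58870 C; n(e⁻) = 58870 / 96500 = 0.6101 mol
Cathode: Sn²⁺ + 2e⁻ → Sn → n(Sn) = 0.6101/2 = 0.3051 mol → 36.2 g
Anode: 2H₂O → O₂ + 4H⁺ + 4e⁻ → n(O₂) = 0.6101/4 = 0.1525 mol → 3.42 L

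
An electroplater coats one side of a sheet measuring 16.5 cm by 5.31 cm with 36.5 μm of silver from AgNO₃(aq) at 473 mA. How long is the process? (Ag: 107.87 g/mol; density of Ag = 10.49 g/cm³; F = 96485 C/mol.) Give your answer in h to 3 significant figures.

Plated area = 16.5 × 5.31 = 87.62 cm²
Volume = 87.62 × 36.5×10⁻⁴ cm = 0.3198 cm³
m(Ag) = 0.3198 × 10.49 = 3.355 g
n(Ag) = 3.355 / 107.87 = 0.03110 mol; n(e⁻) = 0.03110 mol
Q = 0.03110 × 96485 = 3001 C
t = 3001 / 0.473 = 6345 s = 1.76 h

1.76 h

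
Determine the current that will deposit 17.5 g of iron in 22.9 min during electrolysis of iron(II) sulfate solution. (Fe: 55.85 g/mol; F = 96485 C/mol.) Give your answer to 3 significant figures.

44.0 A

n(Fe) = 17.5 / 55.85 = 0.3133 mol
Fe²⁺ + 2e⁻ → Fe, so n(e⁻) = 2 × 0.3133 = 0.6266 mol
Q = 0.6266 × 96485 = 60460 C
I = Q / t = 60460 / 1374 s = 44.0 A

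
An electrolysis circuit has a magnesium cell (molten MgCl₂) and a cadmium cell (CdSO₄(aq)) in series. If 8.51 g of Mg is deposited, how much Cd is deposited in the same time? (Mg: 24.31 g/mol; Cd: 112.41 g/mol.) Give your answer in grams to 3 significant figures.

39.4 g

n(Mg) = 8.51 / 24.31 = 0.3501 mol
Mg²⁺ + 2e⁻ → Mg, so n(e⁻) = 2 × 0.3501 = 0.7002 mol
Since the cells are in series, n(e⁻) in the Cd cell is also 0.7002 mol.
Cd²⁺ + 2e⁻ → Cd, so n(Cd) = 0.7002 / 2 = 0.3501 mol
m(Cd) = 0.3501 × 112.41 = 39.4 g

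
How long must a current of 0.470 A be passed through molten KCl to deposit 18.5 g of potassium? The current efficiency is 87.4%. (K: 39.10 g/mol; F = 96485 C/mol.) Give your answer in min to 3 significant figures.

n(K) = 18.5 / 39.10 = 0.4731 mol
K⁺ + e⁻ → K, so n(e⁻) = 0.4731 mol
Q = 0.4731 × 96485 / 0.874 = 52230 C
t = Q / I = 52230 / 0.470 = 1.111×10^5 s = 1850 min

1850 min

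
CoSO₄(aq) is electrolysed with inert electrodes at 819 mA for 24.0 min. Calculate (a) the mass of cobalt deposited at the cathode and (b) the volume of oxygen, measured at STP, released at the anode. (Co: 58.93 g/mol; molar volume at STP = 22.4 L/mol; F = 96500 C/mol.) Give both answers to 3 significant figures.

0.360 g Co; 0.0684 L O₂

Q = 0.819 × 1440 = 1179 C; n(e⁻) = 1179 / 96500 = 0.01222 mol
Cathode: Co²⁺ + 2e⁻ → Co → n(Co) = 0.01222/2 = 0.006110 mol → 0.360 g
Anode: 2H₂O → O₂ + 4H⁺ + 4e⁻ → n(O₂) = 0.01222/4 = 0.003055 mol → 0.0684 L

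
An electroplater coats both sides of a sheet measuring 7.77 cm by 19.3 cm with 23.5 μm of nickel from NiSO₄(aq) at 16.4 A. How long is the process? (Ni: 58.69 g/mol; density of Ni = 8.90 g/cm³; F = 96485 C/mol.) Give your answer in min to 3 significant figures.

Plated area = 2 × 7.77 × 19.3 = 299.9 cm²
Volume = 299.9 × 23.5×10⁻⁴ cm = 0.7048 cm³
m(Ni) = 0.7048 × 8.90 = 6.273 g
n(Ni) = 6.273 / 58.69 = 0.1069 mol; n(e⁻) = 2 × 0.1069 = 0.2138 mol
Q = 0.2138 × 96485 = 20630 C
t = 20630 / 16.4 = 1258 s = 21.0 min

21.0 min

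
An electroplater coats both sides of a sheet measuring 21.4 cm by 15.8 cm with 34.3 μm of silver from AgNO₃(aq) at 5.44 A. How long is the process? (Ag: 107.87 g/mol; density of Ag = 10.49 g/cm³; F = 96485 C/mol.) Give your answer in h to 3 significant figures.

Plated area = 2 × 21.4 × 15.8 = 676.2 cm²
Volume = 676.2 × 34.3×10⁻⁴ cm = 2.319 cm³
m(Ag) = 2.319 × 10.49 = 24.33 g
n(Ag) = 24.33 / 107.87 = 0.2255 mol; n(e⁻) = 0.2255 mol
Q = 0.2255 × 96485 = 21760 C
t = 21760 / 5.44 = 4000 s = 1.11 h

1.11 h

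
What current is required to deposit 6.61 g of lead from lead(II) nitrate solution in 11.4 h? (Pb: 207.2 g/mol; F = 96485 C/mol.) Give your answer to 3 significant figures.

0.150 A

n(Pb) = 6.61 / 207.2 = 0.03190 mol
Pb²⁺ + 2e⁻ → Pb, so n(e⁻) = 2 × 0.03190 = 0.06380 mol
Q = 0.06380 × 96485 = 6156 C
I = Q / t = 6156 / 41040 s = 0.150 A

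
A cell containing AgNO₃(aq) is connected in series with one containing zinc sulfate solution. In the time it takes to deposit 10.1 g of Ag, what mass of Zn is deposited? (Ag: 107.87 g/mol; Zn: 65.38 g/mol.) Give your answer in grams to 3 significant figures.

n(Ag) = 10.1 / 107.87 = 0.09363 mol
Ag⁺ + e⁻ → Ag, so n(e⁻) = 0.09363 mol
Since the cells are in series, n(e⁻) in the Zn cell is also 0.09363 mol.
Zn²⁺ + 2e⁻ → Zn, so n(Zn) = 0.09363 / 2 = 0.04682 mol
m(Zn) = 0.04682 × 65.38 = 3.06 g

3.06 g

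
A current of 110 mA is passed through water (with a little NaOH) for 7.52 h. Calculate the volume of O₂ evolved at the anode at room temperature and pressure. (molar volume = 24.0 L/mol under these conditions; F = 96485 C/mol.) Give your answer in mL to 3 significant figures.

Q = 0.110 A × 27072 s = 2978 C
n(e⁻) = 2978 / 96485 = 0.03086 mol
2H₂O → O₂ + 4H⁺ + 4e⁻, so n(O₂) = 0.03086 / 4 = 0.007715 mol
V = 0.007715 × 24.0 = 0.1852 L
= 185 mL

185 mL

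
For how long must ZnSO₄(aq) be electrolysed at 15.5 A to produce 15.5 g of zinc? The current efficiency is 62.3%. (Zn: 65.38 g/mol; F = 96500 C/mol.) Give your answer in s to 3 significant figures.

n(Zn) = 15.5 / 65.38 = 0.2371 mol
Zn²⁺ + 2e⁻ → Zn, so n(e⁻) = 2 × 0.2371 = 0.4742 mol
Q = 0.4742 × 96500 / 0.623 = 73450 C
t = Q / I = 73450 / 15.5 = 4739 s

4740 s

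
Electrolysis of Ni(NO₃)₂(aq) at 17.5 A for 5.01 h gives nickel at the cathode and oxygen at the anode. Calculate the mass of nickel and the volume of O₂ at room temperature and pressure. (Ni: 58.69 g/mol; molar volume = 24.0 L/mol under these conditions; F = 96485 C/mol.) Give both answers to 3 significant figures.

Q = 17.5 × 18036 = 3.156×10^5 C; n(e⁻) = 3.156×10^5 / 96485 = 3.271 mol
Cathode: Ni²⁺ + 2e⁻ → Ni → n(Ni) = 3.271/2 = 1.636 mol → 96.0 g
Anode: 2H₂O → O₂ + 4H⁺ + 4e⁻ → n(O₂) = 3.271/4 = 0.8178 mol → 19.6 L

96.0 g Ni; 19.6 L O₂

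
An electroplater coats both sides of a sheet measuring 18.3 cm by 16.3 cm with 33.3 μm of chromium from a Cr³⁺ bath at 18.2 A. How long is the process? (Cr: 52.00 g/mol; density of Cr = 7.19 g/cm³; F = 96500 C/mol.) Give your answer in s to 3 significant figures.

4370 s

Plated area = 2 × 18.3 × 16.3 = 596.6 cm²
Volume = 596.6 × 33.3×10⁻⁴ cm = 1.987 cm³
m(Cr) = 1.987 × 7.19 = 14.29 g
n(Cr) = 14.29 / 52.00 = 0.2748 mol; n(e⁻) = 3 × 0.2748 = 0.8244 mol
Q = 0.8244 × 96500 = 79550 C
t = 79550 / 18.2 = 4371 s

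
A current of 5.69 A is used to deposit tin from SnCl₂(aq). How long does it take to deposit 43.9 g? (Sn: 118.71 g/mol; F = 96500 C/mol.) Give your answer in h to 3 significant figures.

n(Sn) = 43.9 / 118.71 = 0.3698 mol
Sn²⁺ + 2e⁻ → Sn, so n(e⁻) = 2 × 0.3698 = 0.7396 mol
Q = 0.7396 × 96500 = 71370 C
t = Q / I = 71370 / 5.69 = 12540 s = 3.48 h

3.48 h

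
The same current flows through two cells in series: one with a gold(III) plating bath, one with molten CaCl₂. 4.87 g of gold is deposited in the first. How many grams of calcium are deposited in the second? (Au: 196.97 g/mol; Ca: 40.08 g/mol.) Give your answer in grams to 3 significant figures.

n(Au) = 4.87 / 196.97 = 0.02472 mol
Au³⁺ + 3e⁻ → Au, so n(e⁻) = 3 × 0.02472 = 0.07416 mol
In series, the same 0.07416 mol of electrons flows through the second cell.
Ca²⁺ + 2e⁻ → Ca, so n(Ca) = 0.07416 / 2 = 0.03708 mol
m(Ca) = 0.03708 × 40.08 = 1.49 g

1.49 g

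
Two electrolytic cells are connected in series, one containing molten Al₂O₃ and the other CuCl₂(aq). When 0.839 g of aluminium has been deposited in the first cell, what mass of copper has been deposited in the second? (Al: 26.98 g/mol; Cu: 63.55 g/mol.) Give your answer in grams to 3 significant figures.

2.96 g

n(Al) = 0.839 / 26.98 = 0.03110 mol
Al³⁺ + 3e⁻ → Al, so n(e⁻) = 3 × 0.03110 = 0.09330 mol
In series, the same 0.09330 mol of electrons flows through the second cell.
Cu²⁺ + 2e⁻ → Cu, so n(Cu) = 0.09330 / 2 = 0.04665 mol
m(Cu) = 0.04665 × 63.55 = 2.96 g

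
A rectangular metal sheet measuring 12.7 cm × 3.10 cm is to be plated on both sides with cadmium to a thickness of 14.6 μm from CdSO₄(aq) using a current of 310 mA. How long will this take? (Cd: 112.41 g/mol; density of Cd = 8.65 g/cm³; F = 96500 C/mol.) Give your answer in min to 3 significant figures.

Plated area = 2 × 12.7 × 3.10 = 78.74 cm²
Volume = 78.74 × 14.6×10⁻⁴ cm = 0.1150 cm³
m(Cd) = 0.1150 × 8.65 = 0.9948 g
n(Cd) = 0.9948 / 112.41 = 0.008850 mol; n(e⁻) = 2 × 0.008850 = 0.01770 mol
Q = 0.01770 × 96500 = 1708 C
t = 1708 / 0.310 = 5510 s = 91.8 min

91.8 min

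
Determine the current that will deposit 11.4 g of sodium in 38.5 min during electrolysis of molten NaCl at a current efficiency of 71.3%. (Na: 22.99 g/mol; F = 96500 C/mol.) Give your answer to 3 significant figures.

n(Na) = 11.4 / 22.99 = 0.4959 mol
Na⁺ + e⁻ → Na, so n(e⁻) = 0.4959 mol
Q = 0.4959 × 96500 / 0.713 = 67120 C
I = Q / t = 67120 / 2310 s = 29.1 A

29.1 A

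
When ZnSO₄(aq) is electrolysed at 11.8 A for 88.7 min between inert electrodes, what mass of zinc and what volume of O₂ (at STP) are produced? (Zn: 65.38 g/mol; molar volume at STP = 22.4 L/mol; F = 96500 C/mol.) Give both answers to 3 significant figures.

Q = 11.8 × 5322 = 62800 C; n(e⁻) = 62800 / 96500 = 0.6508 mol
Cathode: Zn²⁺ + 2e⁻ → Zn → n(Zn) = 0.6508/2 = 0.3254 mol → 21.3 g
Anode: 2H₂O → O₂ + 4H⁺ + 4e⁻ → n(O₂) = 0.6508/4 = 0.1627 mol → 3.64 L

21.3 g Zn; 3.64 L O₂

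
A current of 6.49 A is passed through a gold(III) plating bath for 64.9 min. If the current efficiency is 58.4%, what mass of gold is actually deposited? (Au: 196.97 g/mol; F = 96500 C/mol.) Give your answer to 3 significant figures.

10.0 g

Q = 6.49 × 3894 = 25270 C
n(e⁻) = 25270 / 96500 = 0.2619 mol
Au³⁺ + 3e⁻ → Au, so theoretical m(Au) = 0.08730 × 196.97 = 17.20 g
Actual mass = 58.4% × 17.20 = 10.0 g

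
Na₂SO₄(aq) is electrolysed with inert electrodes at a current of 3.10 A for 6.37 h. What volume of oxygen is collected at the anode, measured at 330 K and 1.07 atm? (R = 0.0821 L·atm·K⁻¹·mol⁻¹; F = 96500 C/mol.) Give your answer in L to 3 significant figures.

4.66 L

Q = It = 3.10 × 22932 = 71090 C
n(e⁻) = 71090 / 96500 = 0.7367 mol
2H₂O → O₂ + 4H⁺ + 4e⁻, so n(O₂) = 0.7367 / 4 = 0.1842 mol
V = nRT/P = 0.1842 × 0.0821 × 330 / 1.07 = 4.664 L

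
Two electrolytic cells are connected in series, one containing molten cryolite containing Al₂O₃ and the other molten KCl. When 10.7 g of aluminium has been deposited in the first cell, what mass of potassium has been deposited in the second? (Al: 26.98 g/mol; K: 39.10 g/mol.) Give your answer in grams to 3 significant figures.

n(Al) = 10.7 / 26.98 = 0.3966 mol
Al³⁺ + 3e⁻ → Al, so n(e⁻) = 3 × 0.3966 = 1.190 mol
Since the cells are in series, n(e⁻) in the K cell is also 1.190 mol.
K⁺ + e⁻ → K, so n(K) = 1.190 mol
m(K) = 1.190 × 39.10 = 46.5 g

46.5 g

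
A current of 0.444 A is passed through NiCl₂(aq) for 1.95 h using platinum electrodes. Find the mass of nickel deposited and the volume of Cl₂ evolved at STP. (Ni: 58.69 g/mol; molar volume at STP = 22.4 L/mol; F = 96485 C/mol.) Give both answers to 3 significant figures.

0.948 g Ni; 0.362 L Cl₂

Q = 0.444 × 7020 = 3117 C; n(e⁻) = 3117 / 96485 = 0.03231 mol
Cathode: Ni²⁺ + 2e⁻ → Ni → n(Ni) = 0.03231/2 = 0.01616 mol → 0.948 g
Anode: 2Cl⁻ → Cl₂ + 2e⁻ → n(Cl₂) = 0.03231/2 = 0.01616 mol → 0.362 L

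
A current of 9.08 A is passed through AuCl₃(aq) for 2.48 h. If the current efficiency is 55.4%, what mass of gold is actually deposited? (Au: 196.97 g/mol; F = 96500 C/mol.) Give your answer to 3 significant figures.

Q = 9.08 × 8928 = 81070 C
n(e⁻) = 81070 / 96500 = 0.8401 mol
Au³⁺ + 3e⁻ → Au, so theoretical m(Au) = 0.2800 × 196.97 = 55.15 g
Actual mass = 55.4% × 55.15 = 30.6 g

30.6 g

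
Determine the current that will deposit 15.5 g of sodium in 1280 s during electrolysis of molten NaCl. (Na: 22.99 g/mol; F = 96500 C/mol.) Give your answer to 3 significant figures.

50.8 A

n(Na) = 15.5 / 22.99 = 0.6742 mol
Na⁺ + e⁻ → Na, so n(e⁻) = 0.6742 mol
Q = 0.6742 × 96500 = 65060 C
I = Q / t = 65060 / 1280 s = 50.8 A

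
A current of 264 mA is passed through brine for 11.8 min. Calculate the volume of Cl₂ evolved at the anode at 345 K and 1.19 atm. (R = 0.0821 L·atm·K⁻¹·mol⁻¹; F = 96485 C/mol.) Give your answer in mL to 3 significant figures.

23.1 mL

Charge passed = 0.264 × 708 = 186.9 C
Moles of electrons = 186.9 / 96485 = 0.001937 mol
2Cl⁻ → Cl₂ + 2e⁻, so n(Cl₂) = 0.001937 / 2 = 9.685×10^-4 mol
V = nRT/P = 9.685×10^-4 × 0.0821 × 345 / 1.19 = 0.02305 L
= 23.1 mL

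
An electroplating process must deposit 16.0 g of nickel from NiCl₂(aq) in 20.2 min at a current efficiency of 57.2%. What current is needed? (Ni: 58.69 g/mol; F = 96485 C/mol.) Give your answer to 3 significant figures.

75.9 A

n(Ni) = 16.0 / 58.69 = 0.2726 mol
Ni²⁺ + 2e⁻ → Ni, so n(e⁻) = 2 × 0.2726 = 0.5452 mol
Q = 0.5452 × 96485 / 0.572 = 91960 C
I = Q / t = 91960 / 1212 s = 75.9 A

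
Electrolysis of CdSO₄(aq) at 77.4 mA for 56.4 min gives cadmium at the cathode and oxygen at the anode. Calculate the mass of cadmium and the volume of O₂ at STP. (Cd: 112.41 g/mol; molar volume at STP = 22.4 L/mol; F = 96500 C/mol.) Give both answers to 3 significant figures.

0.153 g Cd; 0.0152 L O₂

Q = 0.0774 × 3384 = 261.9 C; n(e⁻) = 261.9 / 96500 = 0.002714 mol
Cathode: Cd²⁺ + 2e⁻ → Cd → n(Cd) = 0.002714/2 = 0.001357 mol → 0.153 g
Anode: 2H₂O → O₂ + 4H⁺ + 4e⁻ → n(O₂) = 0.002714/4 = 6.785×10^-4 mol → 0.0152 L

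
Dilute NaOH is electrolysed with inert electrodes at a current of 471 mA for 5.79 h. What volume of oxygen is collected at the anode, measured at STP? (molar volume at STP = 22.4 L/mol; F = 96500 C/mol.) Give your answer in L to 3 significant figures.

Charge passed = 0.471 × 20844 = 9818 C
Moles of electrons = 9818 / 96500 = 0.1017 mol
2H₂O → O₂ + 4H⁺ + 4e⁻, so n(O₂) = 0.1017 / 4 = 0.02543 mol
V = 0.02543 × 22.4 = 0.5696 L

0.570 L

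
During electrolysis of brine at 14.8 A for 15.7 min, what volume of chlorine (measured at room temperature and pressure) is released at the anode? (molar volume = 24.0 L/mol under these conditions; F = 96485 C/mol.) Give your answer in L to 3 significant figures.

Charge passed = 14.8 × 942 = 13940 C
Moles of electrons = 13940 / 96485 = 0.1445 mol
2Cl⁻ → Cl₂ + 2e⁻, so n(Cl₂) = 0.1445 / 2 = 0.07225 mol
V = 0.07225 × 24.0 = 1.734 L

1.73 L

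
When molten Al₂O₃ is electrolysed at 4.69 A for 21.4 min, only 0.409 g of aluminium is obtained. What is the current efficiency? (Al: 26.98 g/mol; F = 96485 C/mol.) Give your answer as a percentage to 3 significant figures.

Q = 4.69 × 1284 = 6022 C
n(e⁻) = 6022 / 96485 = 0.06241 mol
Al³⁺ + 3e⁻ → Al, so theoretical n(Al) = 0.02080 mol → 0.5612 g
Efficiency = 0.409 / 0.5612 = 0.7288 = 72.9%

72.9%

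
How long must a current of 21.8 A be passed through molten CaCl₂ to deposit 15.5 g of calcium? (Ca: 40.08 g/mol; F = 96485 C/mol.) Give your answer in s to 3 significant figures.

n(Ca) = 15.5 / 40.08 = 0.3867 mol
Ca²⁺ + 2e⁻ → Ca, so n(e⁻) = 2 × 0.3867 = 0.7734 mol
Q = 0.7734 × 96485 = 74620 C
t = Q / I = 74620 / 21.8 = 3423 s

3420 s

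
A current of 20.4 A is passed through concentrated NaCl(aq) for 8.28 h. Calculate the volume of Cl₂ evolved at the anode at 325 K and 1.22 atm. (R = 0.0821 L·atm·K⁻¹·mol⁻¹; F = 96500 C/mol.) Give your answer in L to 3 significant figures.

Q = 20.4 A × 29808 s = 6.081×10^5 C
Moles of electrons = 6.081×10^5 / 96500 = 6.302 mol
2Cl⁻ → Cl₂ + 2e⁻, so n(Cl₂) = 6.302 / 2 = 3.151 mol
V = nRT/P = 3.151 × 0.0821 × 325 / 1.22 = 68.92 L

68.9 L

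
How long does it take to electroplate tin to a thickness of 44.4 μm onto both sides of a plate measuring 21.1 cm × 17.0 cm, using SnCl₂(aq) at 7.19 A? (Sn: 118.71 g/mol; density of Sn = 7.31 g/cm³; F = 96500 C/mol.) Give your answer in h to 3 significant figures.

1.46 h

Plated area = 2 × 21.1 × 17.0 = 717.4 cm²
Volume = 717.4 × 44.4×10⁻⁴ cm = 3.185 cm³
m(Sn) = 3.185 × 7.31 = 23.28 g
n(Sn) = 23.28 / 118.71 = 0.1961 mol; n(e⁻) = 2 × 0.1961 = 0.3922 mol
Q = 0.3922 × 96500 = 37850 C
t = 37850 / 7.19 = 5264 s = 1.46 h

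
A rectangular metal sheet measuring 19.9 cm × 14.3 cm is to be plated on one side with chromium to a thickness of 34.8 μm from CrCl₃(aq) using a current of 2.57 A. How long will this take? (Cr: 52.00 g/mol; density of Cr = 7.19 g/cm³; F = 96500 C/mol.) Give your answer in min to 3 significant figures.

Plated area = 19.9 × 14.3 = 284.6 cm²
Volume = 284.6 × 34.8×10⁻⁴ cm = 0.9904 cm³
m(Cr) = 0.9904 × 7.19 = 7.121 g
n(Cr) = 7.121 / 52.00 = 0.1369 mol; n(e⁻) = 3 × 0.1369 = 0.4107 mol
Q = 0.4107 × 96500 = 39630 C
t = 39630 / 2.57 = 15420 s = 257 min

257 min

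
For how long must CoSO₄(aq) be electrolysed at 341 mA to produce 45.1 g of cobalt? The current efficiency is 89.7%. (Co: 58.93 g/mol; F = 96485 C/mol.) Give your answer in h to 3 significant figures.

n(Co) = 45.1 / 58.93 = 0.7653 mol
Co²⁺ + 2e⁻ → Co, so n(e⁻) = 2 × 0.7653 = 1.531 mol
Q = 1.531 × 96485 / 0.897 = 1.647×10^5 C
t = Q / I = 1.647×10^5 / 0.341 = 4.830×10^5 s = 134 h

134 h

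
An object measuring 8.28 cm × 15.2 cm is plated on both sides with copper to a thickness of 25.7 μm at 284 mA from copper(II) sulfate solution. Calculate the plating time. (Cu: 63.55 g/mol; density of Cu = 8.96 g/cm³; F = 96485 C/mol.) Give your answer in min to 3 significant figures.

Plated area = 2 × 8.28 × 15.2 = 251.7 cm²
Volume = 251.7 × 25.7×10⁻⁴ cm = 0.6469 cm³
m(Cu) = 0.6469 × 8.96 = 5.796 g
n(Cu) = 5.796 / 63.55 = 0.09120 mol; n(e⁻) = 2 × 0.09120 = 0.1824 mol
Q = 0.1824 × 96485 = 17600 C
t = 17600 / 0.284 = 61970 s = 1030 min

1030 min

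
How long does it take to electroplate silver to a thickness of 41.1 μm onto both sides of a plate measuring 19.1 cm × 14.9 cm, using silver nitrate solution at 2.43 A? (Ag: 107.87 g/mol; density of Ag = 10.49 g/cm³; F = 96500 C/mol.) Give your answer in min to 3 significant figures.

151 min

Plated area = 2 × 19.1 × 14.9 = 569.2 cm²
Volume = 569.2 × 41.1×10⁻⁴ cm = 2.339 cm³
m(Ag) = 2.339 × 10.49 = 24.54 g
n(Ag) = 24.54 / 107.87 = 0.2275 mol; n(e⁻) = 0.2275 mol
Q = 0.2275 × 96500 = 21950 C
t = 21950 / 2.43 = 9033 s = 151 min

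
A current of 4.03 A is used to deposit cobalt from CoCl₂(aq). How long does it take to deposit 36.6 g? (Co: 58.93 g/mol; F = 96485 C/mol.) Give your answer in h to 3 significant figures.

8.26 h

n(Co) = 36.6 / 58.93 = 0.6211 mol
Co²⁺ + 2e⁻ → Co, so n(e⁻) = 2 × 0.6211 = 1.242 mol
Q = 1.242 × 96485 = 1.198×10^5 C
t = Q / I = 1.198×10^5 / 4.03 = 29730 s = 8.26 h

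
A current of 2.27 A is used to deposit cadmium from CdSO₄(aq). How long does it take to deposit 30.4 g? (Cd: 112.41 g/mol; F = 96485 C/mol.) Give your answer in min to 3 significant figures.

383 min

n(Cd) = 30.4 / 112.41 = 0.2704 mol
Cd²⁺ + 2e⁻ → Cd, so n(e⁻) = 2 × 0.2704 = 0.5408 mol
Q = 0.5408 × 96485 = 52180 C
t = Q / I = 52180 / 2.27 = 22990 s = 383 min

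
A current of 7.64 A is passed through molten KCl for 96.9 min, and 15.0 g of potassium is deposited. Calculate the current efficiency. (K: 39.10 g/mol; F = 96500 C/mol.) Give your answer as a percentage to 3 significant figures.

83.3%

Q = 7.64 × 5814 = 44420 C
n(e⁻) = 44420 / 96500 = 0.4603 mol
K⁺ + e⁻ → K, so theoretical n(K) = 0.4603 mol → 18.00 g
Efficiency = 15.0 / 18.00 = 0.8333 = 83.3%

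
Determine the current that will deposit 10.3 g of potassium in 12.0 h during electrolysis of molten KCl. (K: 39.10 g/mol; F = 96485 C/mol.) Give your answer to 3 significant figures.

n(K) = 10.3 / 39.10 = 0.2634 mol
K⁺ + e⁻ → K, so n(e⁻) = 0.2634 mol
Q = 0.2634 × 96485 = 25410 C
I = Q / t = 25410 / 43200 s = 0.588 A

0.588 A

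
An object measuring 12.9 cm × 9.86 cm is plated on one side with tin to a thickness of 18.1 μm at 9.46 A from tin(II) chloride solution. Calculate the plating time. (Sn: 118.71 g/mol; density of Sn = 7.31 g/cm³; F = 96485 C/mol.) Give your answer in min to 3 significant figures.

4.82 min

Plated area = 12.9 × 9.86 = 127.2 cm²
Volume = 127.2 × 18.1×10⁻⁴ cm = 0.2302 cm³
m(Sn) = 0.2302 × 7.31 = 1.683 g
n(Sn) = 1.683 / 118.71 = 0.01418 mol; n(e⁻) = 2 × 0.01418 = 0.02836 mol
Q = 0.02836 × 96485 = 2736 C
t = 2736 / 9.46 = 289.2 s = 4.82 min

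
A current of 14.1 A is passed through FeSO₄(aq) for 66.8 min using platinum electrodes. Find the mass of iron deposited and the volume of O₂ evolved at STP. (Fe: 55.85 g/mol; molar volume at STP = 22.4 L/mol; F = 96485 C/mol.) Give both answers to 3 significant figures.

16.4 g Fe; 3.28 L O₂

Q = 14.1 × 4008 = 56510 C; n(e⁻) = 56510 / 96485 = 0.5857 mol
Cathode: Fe²⁺ + 2e⁻ → Fe → n(Fe) = 0.5857/2 = 0.2929 mol → 16.4 g
Anode: 2H₂O → O₂ + 4H⁺ + 4e⁻ → n(O₂) = 0.5857/4 = 0.1464 mol → 3.28 L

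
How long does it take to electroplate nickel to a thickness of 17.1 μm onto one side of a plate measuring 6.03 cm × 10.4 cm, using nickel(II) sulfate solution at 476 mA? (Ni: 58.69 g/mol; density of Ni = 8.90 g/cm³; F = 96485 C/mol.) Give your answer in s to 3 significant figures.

6590 s

Plated area = 6.03 × 10.4 = 62.71 cm²
Volume = 62.71 × 17.1×10⁻⁴ cm = 0.1072 cm³
m(Ni) = 0.1072 × 8.90 = 0.9541 g
n(Ni) = 0.9541 / 58.69 = 0.01626 mol; n(e⁻) = 2 × 0.01626 = 0.03252 mol
Q = 0.03252 × 96485 = 3138 C
t = 3138 / 0.476 = 6592 s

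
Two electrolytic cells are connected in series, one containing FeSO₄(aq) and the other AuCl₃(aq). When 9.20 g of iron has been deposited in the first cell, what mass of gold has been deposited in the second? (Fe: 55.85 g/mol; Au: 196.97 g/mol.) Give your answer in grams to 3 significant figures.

n(Fe) = 9.20 / 55.85 = 0.1647 mol
Fe²⁺ + 2e⁻ → Fe, so n(e⁻) = 2 × 0.1647 = 0.3294 mol
In series, the same 0.3294 mol of electrons flows through the second cell.
Au³⁺ + 3e⁻ → Au, so n(Au) = 0.3294 / 3 = 0.1098 mol
m(Au) = 0.1098 × 196.97 = 21.6 g

21.6 g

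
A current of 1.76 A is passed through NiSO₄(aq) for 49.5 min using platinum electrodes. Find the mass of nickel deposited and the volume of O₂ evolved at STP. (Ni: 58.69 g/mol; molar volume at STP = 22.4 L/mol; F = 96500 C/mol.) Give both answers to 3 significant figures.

Q = 1.76 × 2970 = 5227 C; n(e⁻) = 5227 / 96500 = 0.05417 mol
Cathode: Ni²⁺ + 2e⁻ → Ni → n(Ni) = 0.05417/2 = 0.02709 mol → 1.59 g
Anode: 2H₂O → O₂ + 4H⁺ + 4e⁻ → n(O₂) = 0.05417/4 = 0.01354 mol → 0.303 L

1.59 g Ni; 0.303 L O₂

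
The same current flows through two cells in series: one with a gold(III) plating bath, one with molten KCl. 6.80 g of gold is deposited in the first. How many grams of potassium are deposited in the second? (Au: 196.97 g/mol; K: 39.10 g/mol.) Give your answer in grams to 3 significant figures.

4.05 g

n(Au) = 6.80 / 196.97 = 0.03452 mol
Au³⁺ + 3e⁻ → Au, so n(e⁻) = 3 × 0.03452 = 0.1036 mol
The cells are in series, so the same charge (and hence the same n(e⁻) = 0.1036 mol) passes through both.
K⁺ + e⁻ → K, so n(K) = 0.1036 mol
m(K) = 0.1036 × 39.10 = 4.05 g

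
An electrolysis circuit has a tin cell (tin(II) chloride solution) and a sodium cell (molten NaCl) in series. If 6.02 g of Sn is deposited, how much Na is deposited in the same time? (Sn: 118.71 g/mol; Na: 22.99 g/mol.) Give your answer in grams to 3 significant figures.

n(Sn) = 6.02 / 118.71 = 0.05071 mol
Sn²⁺ + 2e⁻ → Sn, so n(e⁻) = 2 × 0.05071 = 0.1014 mol
Same current for the same time ⇒ same n(e⁻) = 0.1014 mol in both cells.
Na⁺ + e⁻ → Na, so n(Na) = 0.1014 mol
m(Na) = 0.1014 × 22.99 = 2.33 g

2.33 g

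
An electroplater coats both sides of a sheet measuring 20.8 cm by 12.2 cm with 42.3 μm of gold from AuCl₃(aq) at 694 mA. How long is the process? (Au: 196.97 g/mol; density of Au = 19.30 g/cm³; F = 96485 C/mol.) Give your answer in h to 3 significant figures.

Plated area = 2 × 20.8 × 12.2 = 507.5 cm²
Volume = 507.5 × 42.3×10⁻⁴ cm = 2.147 cm³
m(Au) = 2.147 × 19.30 = 41.44 g
n(Au) = 41.44 / 196.97 = 0.2104 mol; n(e⁻) = 3 × 0.2104 = 0.6312 mol
Q = 0.6312 × 96485 = 60900 C
t = 60900 / 0.694 = 87750 s = 24.4 h

24.4 h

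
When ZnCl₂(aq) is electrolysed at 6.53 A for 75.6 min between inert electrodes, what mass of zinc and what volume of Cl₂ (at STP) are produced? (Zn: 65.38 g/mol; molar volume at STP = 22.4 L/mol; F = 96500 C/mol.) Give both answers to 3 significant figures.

10.0 g Zn; 3.44 L Cl₂

Q = 6.53 × 4536 = 29620 C; n(e⁻) = 29620 / 96500 = 0.3069 mol
Cathode: Zn²⁺ + 2e⁻ → Zn → n(Zn) = 0.3069/2 = 0.1535 mol → 10.0 g
Anode: 2Cl⁻ → Cl₂ + 2e⁻ → n(Cl₂) = 0.3069/2 = 0.1535 mol → 3.44 L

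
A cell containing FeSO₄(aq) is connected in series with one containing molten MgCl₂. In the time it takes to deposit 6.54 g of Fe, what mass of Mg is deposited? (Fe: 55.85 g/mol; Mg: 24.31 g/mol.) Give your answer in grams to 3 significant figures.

2.85 g

n(Fe) = 6.54 / 55.85 = 0.1171 mol
Fe²⁺ + 2e⁻ → Fe, so n(e⁻) = 2 × 0.1171 = 0.2342 mol
In series, the same 0.2342 mol of electrons flows through the second cell.
Mg²⁺ + 2e⁻ → Mg, so n(Mg) = 0.2342 / 2 = 0.1171 mol
m(Mg) = 0.1171 × 24.31 = 2.85 g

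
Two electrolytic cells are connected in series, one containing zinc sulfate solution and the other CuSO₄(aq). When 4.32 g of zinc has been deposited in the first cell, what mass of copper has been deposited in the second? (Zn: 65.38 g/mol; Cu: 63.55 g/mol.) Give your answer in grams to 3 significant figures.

n(Zn) = 4.32 / 65.38 = 0.06608 mol
Zn²⁺ + 2e⁻ → Zn, so n(e⁻) = 2 × 0.06608 = 0.1322 mol
In series, the same 0.1322 mol of electrons flows through the second cell.
Cu²⁺ + 2e⁻ → Cu, so n(Cu) = 0.1322 / 2 = 0.06610 mol
m(Cu) = 0.06610 × 63.55 = 4.20 g

4.20 g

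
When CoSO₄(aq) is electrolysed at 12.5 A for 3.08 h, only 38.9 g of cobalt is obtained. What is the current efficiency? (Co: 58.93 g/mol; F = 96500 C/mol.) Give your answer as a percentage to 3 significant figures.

Q = 12.5 × 11088 = 1.386×10^5 C
n(e⁻) = 1.386×10^5 / 96500 = 1.436 mol
Co²⁺ + 2e⁻ → Co, so theoretical n(Co) = 0.7180 mol → 42.31 g
Efficiency = 38.9 / 42.31 = 0.9194 = 91.9%

91.9%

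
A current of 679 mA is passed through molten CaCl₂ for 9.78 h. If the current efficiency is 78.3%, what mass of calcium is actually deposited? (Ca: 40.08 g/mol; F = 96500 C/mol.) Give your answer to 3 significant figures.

3.89 g

Q = 0.679 × 35208 = 23910 C
n(e⁻) = 23910 / 96500 = 0.2478 mol
Ca²⁺ + 2e⁻ → Ca, so theoretical m(Ca) = 0.1239 × 40.08 = 4.966 g
Actual mass = 78.3% × 4.966 = 3.89 g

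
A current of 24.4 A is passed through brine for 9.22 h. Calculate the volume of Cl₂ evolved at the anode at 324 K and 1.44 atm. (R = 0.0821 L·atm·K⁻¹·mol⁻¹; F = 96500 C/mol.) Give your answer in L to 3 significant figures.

77.5 L

Q = 24.4 A × 33192 s = 8.099×10^5 C
n(e⁻) = 8.099×10^5 / 96500 = 8.393 mol
2Cl⁻ → Cl₂ + 2e⁻, so n(Cl₂) = 8.393 / 2 = 4.197 mol
V = nRT/P = 4.197 × 0.0821 × 324 / 1.44 = 77.53 L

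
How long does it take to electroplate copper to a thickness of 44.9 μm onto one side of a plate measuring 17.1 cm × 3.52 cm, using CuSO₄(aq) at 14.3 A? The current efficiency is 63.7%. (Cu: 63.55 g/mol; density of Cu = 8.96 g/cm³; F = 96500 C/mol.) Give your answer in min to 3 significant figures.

13.5 min

Plated area = 17.1 × 3.52 = 60.19 cm²
Volume = 60.19 × 44.9×10⁻⁴ cm = 0.2703 cm³
m(Cu) = 0.2703 × 8.96 = 2.422 g
n(Cu) = 2.422 / 63.55 = 0.03811 mol; n(e⁻) = 2 × 0.03811 = 0.07622 mol
Q = 0.07622 × 96500 / 0.637 = 11550 C
t = 11550 / 14.3 = 807.7 s = 13.5 min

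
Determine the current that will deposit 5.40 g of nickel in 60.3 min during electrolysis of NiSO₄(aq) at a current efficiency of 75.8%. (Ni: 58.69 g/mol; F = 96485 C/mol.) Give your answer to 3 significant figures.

6.47 A

n(Ni) = 5.40 / 58.69 = 0.09201 mol
Ni²⁺ + 2e⁻ → Ni, so n(e⁻) = 2 × 0.09201 = 0.1840 mol
Q = 0.1840 × 96485 / 0.758 = 23420 C
I = Q / t = 23420 / 3618 s = 6.47 A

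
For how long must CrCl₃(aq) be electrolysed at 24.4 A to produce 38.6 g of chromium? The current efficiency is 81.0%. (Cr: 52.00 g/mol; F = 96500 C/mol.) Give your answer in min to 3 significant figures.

181 min

n(Cr) = 38.6 / 52.00 = 0.7423 mol
Cr³⁺ + 3e⁻ → Cr, so n(e⁻) = 3 × 0.7423 = 2.227 mol
Q = 2.227 × 96500 / 0.810 = 2.653×10^5 C
t = Q / I = 2.653×10^5 / 24.4 = 10870 s = 181 min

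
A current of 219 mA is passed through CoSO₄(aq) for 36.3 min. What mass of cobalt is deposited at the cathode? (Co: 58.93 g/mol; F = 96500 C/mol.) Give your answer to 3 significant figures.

Q = It = 0.219 × 2178 = 477.0 C
Moles of electrons = 477.0 / 96500 = 0.004943 mol
Co²⁺ + 2e⁻ → Co, so n(Co) = 0.004943 / 2 = 0.002472 mol
m = 0.002472 × 58.93 = 0.146 g

0.146 g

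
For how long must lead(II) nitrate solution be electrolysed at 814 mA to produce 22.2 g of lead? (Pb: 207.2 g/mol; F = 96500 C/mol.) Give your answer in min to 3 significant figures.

423 min

n(Pb) = 22.2 / 207.2 = 0.1071 mol
Pb²⁺ + 2e⁻ → Pb, so n(e⁻) = 2 × 0.1071 = 0.2142 mol
Q = 0.2142 × 96500 = 20670 C
t = Q / I = 20670 / 0.814 = 25390 s = 423 min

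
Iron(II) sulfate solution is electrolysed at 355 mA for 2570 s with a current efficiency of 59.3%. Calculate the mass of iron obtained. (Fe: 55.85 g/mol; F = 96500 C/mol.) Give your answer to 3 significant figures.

0.157 g

Q = 0.355 × 2570 = 912.4 C
n(e⁻) = 912.4 / 96500 = 0.009455 mol
Fe²⁺ + 2e⁻ → Fe, so theoretical m(Fe) = 0.004728 × 55.85 = 0.2641 g
Actual mass = 59.3% × 0.2641 = 0.157 g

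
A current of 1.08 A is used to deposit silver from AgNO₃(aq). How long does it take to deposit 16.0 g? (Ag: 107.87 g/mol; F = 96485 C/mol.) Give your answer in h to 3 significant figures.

n(Ag) = 16.0 / 107.87 = 0.1483 mol
Ag⁺ + e⁻ → Ag, so n(e⁻) = 0.1483 mol
Q = 0.1483 × 96485 = 14310 C
t = Q / I = 14310 / 1.08 = 13250 s = 3.68 h

3.68 h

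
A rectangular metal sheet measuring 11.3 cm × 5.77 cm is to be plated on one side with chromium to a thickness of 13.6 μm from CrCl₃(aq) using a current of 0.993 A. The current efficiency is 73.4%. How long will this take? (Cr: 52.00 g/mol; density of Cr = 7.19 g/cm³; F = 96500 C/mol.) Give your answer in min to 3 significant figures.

81.2 min

Plated area = 11.3 × 5.77 = 65.20 cm²
Volume = 65.20 × 13.6×10⁻⁴ cm = 0.08867 cm³
m(Cr) = 0.08867 × 7.19 = 0.6375 g
n(Cr) = 0.6375 / 52.00 = 0.01226 mol; n(e⁻) = 3 × 0.01226 = 0.03678 mol
Q = 0.03678 × 96500 / 0.734 = 4836 C
t = 4836 / 0.993 = 4870 s = 81.2 min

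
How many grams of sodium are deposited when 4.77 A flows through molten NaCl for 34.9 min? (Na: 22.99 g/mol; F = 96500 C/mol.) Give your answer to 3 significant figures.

Q = It = 4.77 × 2094 = 9988 C
Moles of electrons = 9988 / 96500 = 0.1035 mol
Na⁺ + e⁻ → Na, so n(Na) = 0.1035 mol
m = 0.1035 × 22.99 = 2.38 g

2.38 g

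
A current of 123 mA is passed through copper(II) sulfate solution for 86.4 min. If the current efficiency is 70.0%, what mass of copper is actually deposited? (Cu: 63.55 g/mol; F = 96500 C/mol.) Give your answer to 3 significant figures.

Q = 0.123 × 5184 = 637.6 C
n(e⁻) = 637.6 / 96500 = 0.006607 mol
Cu²⁺ + 2e⁻ → Cu, so theoretical m(Cu) = 0.003304 × 63.55 = 0.2100 g
Actual mass = 70.0% × 0.2100 = 0.147 g

0.147 g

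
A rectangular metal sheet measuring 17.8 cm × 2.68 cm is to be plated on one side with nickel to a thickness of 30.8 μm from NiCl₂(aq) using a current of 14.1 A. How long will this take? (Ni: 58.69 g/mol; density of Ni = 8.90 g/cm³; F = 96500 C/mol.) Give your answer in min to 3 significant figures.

5.08 min

Plated area = 17.8 × 2.68 = 47.70 cm²
Volume = 47.70 × 30.8×10⁻⁴ cm = 0.1469 cm³
m(Ni) = 0.1469 × 8.90 = 1.307 g
n(Ni) = 1.307 / 58.69 = 0.02227 mol; n(e⁻) = 2 × 0.02227 = 0.04454 mol
Q = 0.04454 × 96500 = 4298 C
t = 4298 / 14.1 = 304.8 s = 5.08 min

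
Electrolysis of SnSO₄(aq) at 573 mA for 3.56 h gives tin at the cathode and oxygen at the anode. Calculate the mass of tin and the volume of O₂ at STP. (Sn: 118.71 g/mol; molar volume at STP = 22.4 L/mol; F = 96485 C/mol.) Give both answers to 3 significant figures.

4.52 g Sn; 0.426 L O₂

Q = 0.573 × 12816 = 7344 C; n(e⁻) = 7344 / 96485 = 0.07612 mol
Cathode: Sn²⁺ + 2e⁻ → Sn → n(Sn) = 0.07612/2 = 0.03806 mol → 4.52 g
Anode: 2H₂O → O₂ + 4H⁺ + 4e⁻ → n(O₂) = 0.07612/4 = 0.01903 mol → 0.426 L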